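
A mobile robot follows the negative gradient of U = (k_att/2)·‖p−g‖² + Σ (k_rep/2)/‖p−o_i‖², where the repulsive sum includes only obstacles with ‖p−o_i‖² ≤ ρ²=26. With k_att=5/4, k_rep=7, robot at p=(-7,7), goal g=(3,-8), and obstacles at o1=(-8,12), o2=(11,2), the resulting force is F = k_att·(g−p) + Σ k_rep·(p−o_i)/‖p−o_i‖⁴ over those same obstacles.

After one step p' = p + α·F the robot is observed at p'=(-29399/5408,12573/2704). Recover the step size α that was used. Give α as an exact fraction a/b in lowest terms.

α = 1/8

F_att = 5/4·(g−p) = 5/4·(10,-15) = (12.5000,-18.7500)
o1: d²=26 ≤ ρ²=26; F_rep = 7·(1,-5)/26² = (0.0104,-0.0518)
o2: d²=349 > ρ²=26 → inactive
F = F_att + ΣF_rep = (12.5104,-18.8018)
Δp = p'−p = (1.5638,-2.3502); α = Δx/Fx = (8457/5408) / (8457/676) = 1/8
check: Δy/Fy = (-6355/2704) / (-6355/338) = 1/8 ✓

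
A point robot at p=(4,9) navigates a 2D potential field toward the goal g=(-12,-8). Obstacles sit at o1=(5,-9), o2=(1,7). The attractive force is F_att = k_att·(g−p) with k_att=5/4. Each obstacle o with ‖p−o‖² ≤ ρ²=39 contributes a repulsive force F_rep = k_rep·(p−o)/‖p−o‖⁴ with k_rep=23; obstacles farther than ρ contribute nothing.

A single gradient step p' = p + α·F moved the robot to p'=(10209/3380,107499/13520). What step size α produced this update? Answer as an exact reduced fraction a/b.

α = 1/20

F_att = 5/4·(g−p) = 5/4·(-16,-17) = (-20.0000,-21.2500)
o1: d²=325 > ρ²=39 → inactive
o2: d²=13 ≤ ρ²=39; F_rep = 23·(3,2)/13² = (0.4083,0.2722)
F = F_att + ΣF_rep = (-19.5917,-20.9778)
Δp = p'−p = (-0.9796,-1.0489); α = Δx/Fx = (-3311/3380) / (-3311/169) = 1/20
check: Δy/Fy = (-14181/13520) / (-14181/676) = 1/20 ✓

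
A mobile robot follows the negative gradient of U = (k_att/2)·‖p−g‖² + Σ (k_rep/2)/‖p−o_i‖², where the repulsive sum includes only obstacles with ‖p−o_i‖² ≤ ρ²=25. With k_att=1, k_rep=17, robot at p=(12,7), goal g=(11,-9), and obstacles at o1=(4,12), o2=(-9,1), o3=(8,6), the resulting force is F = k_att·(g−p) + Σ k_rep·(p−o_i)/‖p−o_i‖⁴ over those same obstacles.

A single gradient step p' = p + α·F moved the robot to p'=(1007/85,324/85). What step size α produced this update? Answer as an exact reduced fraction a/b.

α = 1/5

F_att = 1·(g−p) = 1·(-1,-16) = (-1.0000,-16.0000)
o1: d²=89 > ρ²=25 → inactive
o2: d²=477 > ρ²=25 → inactive
o3: d²=17 ≤ ρ²=25; F_rep = 17·(4,1)/17² = (0.2353,0.0588)
F = F_att + ΣF_rep = (-0.7647,-15.9412)
Δp = p'−p = (-0.1529,-3.1882); α = Δx/Fx = (-13/85) / (-13/17) = 1/5
check: Δy/Fy = (-271/85) / (-271/17) = 1/5 ✓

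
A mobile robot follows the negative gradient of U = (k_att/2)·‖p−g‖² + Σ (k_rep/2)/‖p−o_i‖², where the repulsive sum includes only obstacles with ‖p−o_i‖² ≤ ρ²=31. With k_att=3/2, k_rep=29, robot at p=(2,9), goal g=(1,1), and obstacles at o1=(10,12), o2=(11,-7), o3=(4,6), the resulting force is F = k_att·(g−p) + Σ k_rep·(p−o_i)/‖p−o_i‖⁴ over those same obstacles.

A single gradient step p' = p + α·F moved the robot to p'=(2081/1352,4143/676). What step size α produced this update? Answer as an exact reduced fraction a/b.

F_att = 3/2·(g−p) = 3/2·(-1,-8) = (-1.5000,-12.0000)
o1: d²=73 > ρ²=31 → inactive
o2: d²=337 > ρ²=31 → inactive
o3: d²=13 ≤ ρ²=31; F_rep = 29·(-2,3)/13² = (-0.3432,0.5148)
F = F_att + ΣF_rep = (-1.8432,-11.4852)
Δp = p'−p = (-0.4608,-2.8713); α = Δx/Fx = (-623/1352) / (-623/338) = 1/4
check: Δy/Fy = (-1941/676) / (-1941/169) = 1/4 ✓

α = 1/4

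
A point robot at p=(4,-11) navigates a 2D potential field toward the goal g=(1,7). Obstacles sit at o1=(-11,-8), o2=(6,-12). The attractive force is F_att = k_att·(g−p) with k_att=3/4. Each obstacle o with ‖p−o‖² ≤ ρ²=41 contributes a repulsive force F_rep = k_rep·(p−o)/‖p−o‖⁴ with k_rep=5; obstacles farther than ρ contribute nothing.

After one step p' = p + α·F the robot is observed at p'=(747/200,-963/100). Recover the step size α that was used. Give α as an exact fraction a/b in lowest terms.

F_att = 3/4·(g−p) = 3/4·(-3,18) = (-2.2500,13.5000)
o1: d²=234 > ρ²=41 → inactive
o2: d²=5 ≤ ρ²=41; F_rep = 5·(-2,1)/5² = (-0.4000,0.2000)
F = F_att + ΣF_rep = (-2.6500,13.7000)
Δp = p'−p = (-0.2650,1.3700); α = Δx/Fx = (-53/200) / (-53/20) = 1/10
check: Δy/Fy = (137/100) / (137/10) = 1/10 ✓

α = 1/10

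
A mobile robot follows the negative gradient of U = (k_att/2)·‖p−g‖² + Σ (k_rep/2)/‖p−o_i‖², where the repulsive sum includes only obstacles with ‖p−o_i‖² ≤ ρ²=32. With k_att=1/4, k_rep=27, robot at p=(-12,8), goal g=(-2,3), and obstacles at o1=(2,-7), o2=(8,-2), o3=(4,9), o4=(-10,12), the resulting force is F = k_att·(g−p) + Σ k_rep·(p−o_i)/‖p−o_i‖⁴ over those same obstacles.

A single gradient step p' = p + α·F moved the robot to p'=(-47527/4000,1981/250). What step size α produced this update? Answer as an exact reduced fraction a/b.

α = 1/20

F_att = 1/4·(g−p) = 1/4·(10,-5) = (2.5000,-1.2500)
o1: d²=421 > ρ²=32 → inactive
o2: d²=500 > ρ²=32 → inactive
o3: d²=257 > ρ²=32 → inactive
o4: d²=20 ≤ ρ²=32; F_rep = 27·(-2,-4)/20² = (-0.1350,-0.2700)
F = F_att + ΣF_rep = (2.3650,-1.5200)
Δp = p'−p = (0.1182,-0.0760); α = Δx/Fx = (473/4000) / (473/200) = 1/20
check: Δy/Fy = (-19/250) / (-38/25) = 1/20 ✓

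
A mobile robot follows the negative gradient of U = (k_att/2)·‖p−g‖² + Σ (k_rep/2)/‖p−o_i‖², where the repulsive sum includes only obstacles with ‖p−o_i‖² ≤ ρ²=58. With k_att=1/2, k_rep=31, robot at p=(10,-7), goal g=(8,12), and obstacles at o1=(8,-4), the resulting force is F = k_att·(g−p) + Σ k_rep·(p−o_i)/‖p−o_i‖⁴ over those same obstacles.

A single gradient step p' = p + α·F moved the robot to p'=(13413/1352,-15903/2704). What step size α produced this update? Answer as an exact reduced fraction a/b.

α = 1/8

F_att = 1/2·(g−p) = 1/2·(-2,19) = (-1.0000,9.5000)
o1: d²=13 ≤ ρ²=58; F_rep = 31·(2,-3)/13² = (0.3669,-0.5503)
F = F_att + ΣF_rep = (-0.6331,8.9497)
Δp = p'−p = (-0.0791,1.1187); α = Δx/Fx = (-107/1352) / (-107/169) = 1/8
check: Δy/Fy = (3025/2704) / (3025/338) = 1/8 ✓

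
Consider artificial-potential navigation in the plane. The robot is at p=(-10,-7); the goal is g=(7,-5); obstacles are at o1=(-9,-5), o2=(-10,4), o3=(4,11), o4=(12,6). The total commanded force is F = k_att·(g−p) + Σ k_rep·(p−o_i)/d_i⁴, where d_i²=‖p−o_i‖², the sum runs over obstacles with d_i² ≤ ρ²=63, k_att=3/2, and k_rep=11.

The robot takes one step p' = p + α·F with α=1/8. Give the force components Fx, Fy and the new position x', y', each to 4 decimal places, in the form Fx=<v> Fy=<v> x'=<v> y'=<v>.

Fx=25.0600 Fy=2.1200 x'=-6.8675 y'=-6.7350

F_att = 3/2·(g−p) = 3/2·(17,2) = (25.5000,3.0000)
o1: d²=5 ≤ ρ²=63; F_rep = 11·(-1,-2)/5² = (-0.4400,-0.8800)
o2: d²=121 > ρ²=63 → inactive
o3: d²=520 > ρ²=63 → inactive
o4: d²=653 > ρ²=63 → inactive
F = F_att + ΣF_rep = (25.0600,2.1200)
p' = p + 1/8·F = (-6.8675,-6.7350)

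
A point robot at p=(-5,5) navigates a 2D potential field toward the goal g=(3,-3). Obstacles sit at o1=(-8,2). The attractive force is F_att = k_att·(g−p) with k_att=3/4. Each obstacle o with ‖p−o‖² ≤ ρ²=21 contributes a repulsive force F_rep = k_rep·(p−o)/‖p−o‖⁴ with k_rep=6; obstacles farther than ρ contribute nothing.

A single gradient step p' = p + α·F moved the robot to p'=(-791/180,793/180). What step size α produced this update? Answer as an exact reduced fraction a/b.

F_att = 3/4·(g−p) = 3/4·(8,-8) = (6.0000,-6.0000)
o1: d²=18 ≤ ρ²=21; F_rep = 6·(3,3)/18² = (0.0556,0.0556)
F = F_att + ΣF_rep = (6.0556,-5.9444)
Δp = p'−p = (0.6056,-0.5944); α = Δx/Fx = (109/180) / (109/18) = 1/10
check: Δy/Fy = (-107/180) / (-107/18) = 1/10 ✓

α = 1/10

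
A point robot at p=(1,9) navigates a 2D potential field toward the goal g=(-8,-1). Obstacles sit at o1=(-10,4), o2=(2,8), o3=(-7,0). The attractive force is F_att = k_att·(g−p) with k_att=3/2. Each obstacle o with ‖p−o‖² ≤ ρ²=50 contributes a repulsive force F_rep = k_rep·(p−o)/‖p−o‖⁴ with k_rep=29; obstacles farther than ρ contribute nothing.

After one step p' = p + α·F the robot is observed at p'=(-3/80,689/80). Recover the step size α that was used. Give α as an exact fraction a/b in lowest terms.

F_att = 3/2·(g−p) = 3/2·(-9,-10) = (-13.5000,-15.0000)
o1: d²=146 > ρ²=50 → inactive
o2: d²=2 ≤ ρ²=50; F_rep = 29·(-1,1)/2² = (-7.2500,7.2500)
o3: d²=145 > ρ²=50 → inactive
F = F_att + ΣF_rep = (-20.7500,-7.7500)
Δp = p'−p = (-1.0375,-0.3875); α = Δx/Fx = (-83/80) / (-83/4) = 1/20
check: Δy/Fy = (-31/80) / (-31/4) = 1/20 ✓

α = 1/20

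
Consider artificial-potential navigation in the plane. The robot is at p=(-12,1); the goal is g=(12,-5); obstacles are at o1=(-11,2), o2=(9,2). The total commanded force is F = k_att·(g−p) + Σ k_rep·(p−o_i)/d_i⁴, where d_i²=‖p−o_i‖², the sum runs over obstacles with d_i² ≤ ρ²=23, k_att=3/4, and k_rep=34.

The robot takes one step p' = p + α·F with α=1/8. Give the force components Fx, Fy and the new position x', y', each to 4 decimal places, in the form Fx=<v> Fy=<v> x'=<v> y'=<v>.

Fx=9.5000 Fy=-13.0000 x'=-10.8125 y'=-0.6250

F_att = 3/4·(g−p) = 3/4·(24,-6) = (18.0000,-4.5000)
o1: d²=2 ≤ ρ²=23; F_rep = 34·(-1,-1)/2² = (-8.5000,-8.5000)
o2: d²=442 > ρ²=23 → inactive
F = F_att + ΣF_rep = (9.5000,-13.0000)
p' = p + 1/8·F = (-10.8125,-0.6250)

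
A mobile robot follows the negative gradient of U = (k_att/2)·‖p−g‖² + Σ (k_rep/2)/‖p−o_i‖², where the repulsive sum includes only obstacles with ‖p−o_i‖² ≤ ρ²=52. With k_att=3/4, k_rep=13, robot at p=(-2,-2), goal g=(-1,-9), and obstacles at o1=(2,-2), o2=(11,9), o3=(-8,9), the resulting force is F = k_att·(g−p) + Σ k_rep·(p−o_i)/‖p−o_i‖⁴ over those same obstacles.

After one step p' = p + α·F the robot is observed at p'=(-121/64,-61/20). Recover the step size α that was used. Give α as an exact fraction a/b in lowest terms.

F_att = 3/4·(g−p) = 3/4·(1,-7) = (0.7500,-5.2500)
o1: d²=16 ≤ ρ²=52; F_rep = 13·(-4,0)/16² = (-0.2031,0.0000)
o2: d²=290 > ρ²=52 → inactive
o3: d²=157 > ρ²=52 → inactive
F = F_att + ΣF_rep = (0.5469,-5.2500)
Δp = p'−p = (0.1094,-1.0500); α = Δx/Fx = (7/64) / (35/64) = 1/5
check: Δy/Fy = (-21/20) / (-21/4) = 1/5 ✓

α = 1/5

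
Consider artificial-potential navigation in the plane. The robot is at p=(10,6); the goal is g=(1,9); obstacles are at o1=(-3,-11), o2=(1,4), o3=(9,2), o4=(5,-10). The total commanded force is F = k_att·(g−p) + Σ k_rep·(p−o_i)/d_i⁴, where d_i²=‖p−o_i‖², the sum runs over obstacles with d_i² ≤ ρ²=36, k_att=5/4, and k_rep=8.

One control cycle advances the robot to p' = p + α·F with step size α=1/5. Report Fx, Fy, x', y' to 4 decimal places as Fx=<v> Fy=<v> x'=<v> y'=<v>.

F_att = 5/4·(g−p) = 5/4·(-9,3) = (-11.2500,3.7500)
o1: d²=458 > ρ²=36 → inactive
o2: d²=85 > ρ²=36 → inactive
o3: d²=17 ≤ ρ²=36; F_rep = 8·(1,4)/17² = (0.0277,0.1107)
o4: d²=281 > ρ²=36 → inactive
F = F_att + ΣF_rep = (-11.2223,3.8607)
p' = p + 1/5·F = (7.7555,6.7721)

Fx=-11.2223 Fy=3.8607 x'=7.7555 y'=6.7721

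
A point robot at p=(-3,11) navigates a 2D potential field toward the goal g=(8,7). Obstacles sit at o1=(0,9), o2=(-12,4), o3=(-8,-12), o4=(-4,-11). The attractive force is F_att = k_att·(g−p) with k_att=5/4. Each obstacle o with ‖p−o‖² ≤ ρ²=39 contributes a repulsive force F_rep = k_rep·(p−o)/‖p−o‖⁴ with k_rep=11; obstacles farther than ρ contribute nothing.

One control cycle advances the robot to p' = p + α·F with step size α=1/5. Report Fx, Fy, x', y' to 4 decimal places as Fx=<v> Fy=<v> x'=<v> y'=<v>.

F_att = 5/4·(g−p) = 5/4·(11,-4) = (13.7500,-5.0000)
o1: d²=13 ≤ ρ²=39; F_rep = 11·(-3,2)/13² = (-0.1953,0.1302)
o2: d²=130 > ρ²=39 → inactive
o3: d²=554 > ρ²=39 → inactive
o4: d²=485 > ρ²=39 → inactive
F = F_att + ΣF_rep = (13.5547,-4.8698)
p' = p + 1/5·F = (-0.2891,10.0260)

Fx=13.5547 Fy=-4.8698 x'=-0.2891 y'=10.0260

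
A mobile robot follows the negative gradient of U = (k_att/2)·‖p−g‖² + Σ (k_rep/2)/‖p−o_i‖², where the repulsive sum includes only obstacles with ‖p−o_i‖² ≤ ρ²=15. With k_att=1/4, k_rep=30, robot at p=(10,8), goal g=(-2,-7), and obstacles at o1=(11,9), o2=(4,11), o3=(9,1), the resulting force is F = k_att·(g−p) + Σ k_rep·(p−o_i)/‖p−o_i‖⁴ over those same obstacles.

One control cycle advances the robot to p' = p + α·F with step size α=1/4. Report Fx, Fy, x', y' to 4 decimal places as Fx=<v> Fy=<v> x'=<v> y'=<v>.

F_att = 1/4·(g−p) = 1/4·(-12,-15) = (-3.0000,-3.7500)
o1: d²=2 ≤ ρ²=15; F_rep = 30·(-1,-1)/2² = (-7.5000,-7.5000)
o2: d²=45 > ρ²=15 → inactive
o3: d²=50 > ρ²=15 → inactive
F = F_att + ΣF_rep = (-10.5000,-11.2500)
p' = p + 1/4·F = (7.3750,5.1875)

Fx=-10.5000 Fy=-11.2500 x'=7.3750 y'=5.1875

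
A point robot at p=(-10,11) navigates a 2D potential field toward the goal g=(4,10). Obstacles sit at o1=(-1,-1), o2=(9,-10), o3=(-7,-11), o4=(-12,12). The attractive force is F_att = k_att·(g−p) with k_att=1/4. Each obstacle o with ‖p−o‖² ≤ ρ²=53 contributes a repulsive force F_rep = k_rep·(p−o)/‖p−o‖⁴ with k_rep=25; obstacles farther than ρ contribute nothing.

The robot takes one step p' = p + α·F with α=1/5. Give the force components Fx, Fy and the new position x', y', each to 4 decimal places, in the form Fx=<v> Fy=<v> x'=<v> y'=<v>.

F_att = 1/4·(g−p) = 1/4·(14,-1) = (3.5000,-0.2500)
o1: d²=225 > ρ²=53 → inactive
o2: d²=802 > ρ²=53 → inactive
o3: d²=493 > ρ²=53 → inactive
o4: d²=5 ≤ ρ²=53; F_rep = 25·(2,-1)/5² = (2.0000,-1.0000)
F = F_att + ΣF_rep = (5.5000,-1.2500)
p' = p + 1/5·F = (-8.9000,10.7500)

Fx=5.5000 Fy=-1.2500 x'=-8.9000 y'=10.7500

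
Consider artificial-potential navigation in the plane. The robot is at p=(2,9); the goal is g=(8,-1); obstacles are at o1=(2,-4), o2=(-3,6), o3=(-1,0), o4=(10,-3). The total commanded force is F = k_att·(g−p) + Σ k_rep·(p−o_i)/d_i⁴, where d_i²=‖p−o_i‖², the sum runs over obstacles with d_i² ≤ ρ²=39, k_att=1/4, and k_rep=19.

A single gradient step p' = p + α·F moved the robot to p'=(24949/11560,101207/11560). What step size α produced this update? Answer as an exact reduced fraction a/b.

F_att = 1/4·(g−p) = 1/4·(6,-10) = (1.5000,-2.5000)
o1: d²=169 > ρ²=39 → inactive
o2: d²=34 ≤ ρ²=39; F_rep = 19·(5,3)/34² = (0.0822,0.0493)
o3: d²=90 > ρ²=39 → inactive
o4: d²=208 > ρ²=39 → inactive
F = F_att + ΣF_rep = (1.5822,-2.4507)
Δp = p'−p = (0.1582,-0.2451); α = Δx/Fx = (1829/11560) / (1829/1156) = 1/10
check: Δy/Fy = (-2833/11560) / (-2833/1156) = 1/10 ✓

α = 1/10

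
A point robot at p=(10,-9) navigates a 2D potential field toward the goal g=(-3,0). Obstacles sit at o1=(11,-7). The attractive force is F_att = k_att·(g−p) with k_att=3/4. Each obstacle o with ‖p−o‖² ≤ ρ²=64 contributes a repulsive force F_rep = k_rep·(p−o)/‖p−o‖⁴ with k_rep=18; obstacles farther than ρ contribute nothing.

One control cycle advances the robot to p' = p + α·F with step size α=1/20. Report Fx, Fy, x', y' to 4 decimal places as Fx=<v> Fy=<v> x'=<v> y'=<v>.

F_att = 3/4·(g−p) = 3/4·(-13,9) = (-9.7500,6.7500)
o1: d²=5 ≤ ρ²=64; F_rep = 18·(-1,-2)/5² = (-0.7200,-1.4400)
F = F_att + ΣF_rep = (-10.4700,5.3100)
p' = p + 1/20·F = (9.4765,-8.7345)

Fx=-10.4700 Fy=5.3100 x'=9.4765 y'=-8.7345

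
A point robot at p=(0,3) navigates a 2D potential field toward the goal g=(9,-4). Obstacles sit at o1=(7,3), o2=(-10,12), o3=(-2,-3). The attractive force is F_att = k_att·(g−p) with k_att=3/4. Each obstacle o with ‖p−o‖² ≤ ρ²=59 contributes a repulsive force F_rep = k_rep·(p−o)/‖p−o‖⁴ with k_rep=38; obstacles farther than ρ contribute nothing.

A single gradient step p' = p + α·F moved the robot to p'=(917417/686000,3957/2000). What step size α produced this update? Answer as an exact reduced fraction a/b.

F_att = 3/4·(g−p) = 3/4·(9,-7) = (6.7500,-5.2500)
o1: d²=49 ≤ ρ²=59; F_rep = 38·(-7,0)/49² = (-0.1108,0.0000)
o2: d²=181 > ρ²=59 → inactive
o3: d²=40 ≤ ρ²=59; F_rep = 38·(2,6)/40² = (0.0475,0.1425)
F = F_att + ΣF_rep = (6.6867,-5.1075)
Δp = p'−p = (1.3373,-1.0215); α = Δx/Fx = (917417/686000) / (917417/137200) = 1/5
check: Δy/Fy = (-2043/2000) / (-2043/400) = 1/5 ✓

α = 1/5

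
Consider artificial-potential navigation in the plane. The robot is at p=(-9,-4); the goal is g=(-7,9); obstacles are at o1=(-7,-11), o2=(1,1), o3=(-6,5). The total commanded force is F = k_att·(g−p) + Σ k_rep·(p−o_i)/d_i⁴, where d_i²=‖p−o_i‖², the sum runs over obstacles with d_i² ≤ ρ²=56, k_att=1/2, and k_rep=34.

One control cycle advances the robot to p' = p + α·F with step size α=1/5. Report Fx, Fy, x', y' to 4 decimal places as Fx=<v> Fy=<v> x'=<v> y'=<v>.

F_att = 1/2·(g−p) = 1/2·(2,13) = (1.0000,6.5000)
o1: d²=53 ≤ ρ²=56; F_rep = 34·(-2,7)/53² = (-0.0242,0.0847)
o2: d²=125 > ρ²=56 → inactive
o3: d²=90 > ρ²=56 → inactive
F = F_att + ΣF_rep = (0.9758,6.5847)
p' = p + 1/5·F = (-8.8048,-2.6831)

Fx=0.9758 Fy=6.5847 x'=-8.8048 y'=-2.6831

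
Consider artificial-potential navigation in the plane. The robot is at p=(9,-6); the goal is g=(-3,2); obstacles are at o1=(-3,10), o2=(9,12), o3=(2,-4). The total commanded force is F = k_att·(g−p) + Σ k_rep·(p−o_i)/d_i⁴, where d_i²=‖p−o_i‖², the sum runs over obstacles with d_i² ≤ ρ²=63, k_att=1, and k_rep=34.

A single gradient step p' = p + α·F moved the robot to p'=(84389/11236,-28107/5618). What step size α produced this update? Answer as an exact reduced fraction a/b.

F_att = 1·(g−p) = 1·(-12,8) = (-12.0000,8.0000)
o1: d²=400 > ρ²=63 → inactive
o2: d²=324 > ρ²=63 → inactive
o3: d²=53 ≤ ρ²=63; F_rep = 34·(7,-2)/53² = (0.0847,-0.0242)
F = F_att + ΣF_rep = (-11.9153,7.9758)
Δp = p'−p = (-1.4894,0.9970); α = Δx/Fx = (-16735/11236) / (-33470/2809) = 1/8
check: Δy/Fy = (5601/5618) / (22404/2809) = 1/8 ✓

α = 1/8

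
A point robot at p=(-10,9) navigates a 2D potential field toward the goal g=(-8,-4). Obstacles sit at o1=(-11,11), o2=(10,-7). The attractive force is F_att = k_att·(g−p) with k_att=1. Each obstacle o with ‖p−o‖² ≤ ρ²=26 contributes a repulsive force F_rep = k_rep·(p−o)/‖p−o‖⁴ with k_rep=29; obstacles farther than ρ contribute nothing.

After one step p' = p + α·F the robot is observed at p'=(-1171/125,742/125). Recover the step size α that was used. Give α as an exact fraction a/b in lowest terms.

α = 1/5

F_att = 1·(g−p) = 1·(2,-13) = (2.0000,-13.0000)
o1: d²=5 ≤ ρ²=26; F_rep = 29·(1,-2)/5² = (1.1600,-2.3200)
o2: d²=656 > ρ²=26 → inactive
F = F_att + ΣF_rep = (3.1600,-15.3200)
Δp = p'−p = (0.6320,-3.0640); α = Δx/Fx = (79/125) / (79/25) = 1/5
check: Δy/Fy = (-383/125) / (-383/25) = 1/5 ✓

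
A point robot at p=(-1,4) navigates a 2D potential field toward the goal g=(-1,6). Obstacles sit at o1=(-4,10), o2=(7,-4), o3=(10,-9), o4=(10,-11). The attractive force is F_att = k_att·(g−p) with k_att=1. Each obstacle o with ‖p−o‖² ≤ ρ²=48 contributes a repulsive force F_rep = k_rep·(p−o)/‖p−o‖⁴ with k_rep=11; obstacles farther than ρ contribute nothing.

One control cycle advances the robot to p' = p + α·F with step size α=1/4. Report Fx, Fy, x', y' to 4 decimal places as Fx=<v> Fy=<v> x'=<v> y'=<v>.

Fx=0.0163 Fy=1.9674 x'=-0.9959 y'=4.4919

F_att = 1·(g−p) = 1·(0,2) = (0.0000,2.0000)
o1: d²=45 ≤ ρ²=48; F_rep = 11·(3,-6)/45² = (0.0163,-0.0326)
o2: d²=128 > ρ²=48 → inactive
o3: d²=290 > ρ²=48 → inactive
o4: d²=346 > ρ²=48 → inactive
F = F_att + ΣF_rep = (0.0163,1.9674)
p' = p + 1/4·F = (-0.9959,4.4919)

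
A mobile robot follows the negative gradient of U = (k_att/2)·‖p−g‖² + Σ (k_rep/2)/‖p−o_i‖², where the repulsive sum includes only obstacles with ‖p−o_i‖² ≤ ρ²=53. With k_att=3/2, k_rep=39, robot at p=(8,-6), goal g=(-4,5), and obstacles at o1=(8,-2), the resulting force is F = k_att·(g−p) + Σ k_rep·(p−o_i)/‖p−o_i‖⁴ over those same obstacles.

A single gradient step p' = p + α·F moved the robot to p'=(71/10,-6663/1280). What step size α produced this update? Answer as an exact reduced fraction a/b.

α = 1/20

F_att = 3/2·(g−p) = 3/2·(-12,11) = (-18.0000,16.5000)
o1: d²=16 ≤ ρ²=53; F_rep = 39·(0,-4)/16² = (0.0000,-0.6094)
F = F_att + ΣF_rep = (-18.0000,15.8906)
Δp = p'−p = (-0.9000,0.7945); α = Δx/Fx = (-9/10) / (-18) = 1/20
check: Δy/Fy = (1017/1280) / (1017/64) = 1/20 ✓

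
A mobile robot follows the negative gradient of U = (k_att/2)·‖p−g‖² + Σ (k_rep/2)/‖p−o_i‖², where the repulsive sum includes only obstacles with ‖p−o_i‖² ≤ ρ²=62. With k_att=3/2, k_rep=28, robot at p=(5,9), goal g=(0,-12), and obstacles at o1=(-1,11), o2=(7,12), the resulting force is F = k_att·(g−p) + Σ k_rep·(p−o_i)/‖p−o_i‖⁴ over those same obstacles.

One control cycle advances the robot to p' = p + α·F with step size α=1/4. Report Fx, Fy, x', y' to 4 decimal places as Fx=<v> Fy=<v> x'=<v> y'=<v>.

Fx=-7.7264 Fy=-32.0320 x'=3.0684 y'=0.9920

F_att = 3/2·(g−p) = 3/2·(-5,-21) = (-7.5000,-31.5000)
o1: d²=40 ≤ ρ²=62; F_rep = 28·(6,-2)/40² = (0.1050,-0.0350)
o2: d²=13 ≤ ρ²=62; F_rep = 28·(-2,-3)/13² = (-0.3314,-0.4970)
F = F_att + ΣF_rep = (-7.7264,-32.0320)
p' = p + 1/4·F = (3.0684,0.9920)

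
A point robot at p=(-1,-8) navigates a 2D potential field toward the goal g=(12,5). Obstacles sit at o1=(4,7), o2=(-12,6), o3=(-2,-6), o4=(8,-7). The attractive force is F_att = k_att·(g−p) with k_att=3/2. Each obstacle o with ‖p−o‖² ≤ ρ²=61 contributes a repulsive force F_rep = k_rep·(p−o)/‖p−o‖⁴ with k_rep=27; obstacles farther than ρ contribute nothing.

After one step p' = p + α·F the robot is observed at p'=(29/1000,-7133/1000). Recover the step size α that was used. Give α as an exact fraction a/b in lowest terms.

α = 1/20

F_att = 3/2·(g−p) = 3/2·(13,13) = (19.5000,19.5000)
o1: d²=250 > ρ²=61 → inactive
o2: d²=317 > ρ²=61 → inactive
o3: d²=5 ≤ ρ²=61; F_rep = 27·(1,-2)/5² = (1.0800,-2.1600)
o4: d²=82 > ρ²=61 → inactive
F = F_att + ΣF_rep = (20.5800,17.3400)
Δp = p'−p = (1.0290,0.8670); α = Δx/Fx = (1029/1000) / (1029/50) = 1/20
check: Δy/Fy = (867/1000) / (867/50) = 1/20 ✓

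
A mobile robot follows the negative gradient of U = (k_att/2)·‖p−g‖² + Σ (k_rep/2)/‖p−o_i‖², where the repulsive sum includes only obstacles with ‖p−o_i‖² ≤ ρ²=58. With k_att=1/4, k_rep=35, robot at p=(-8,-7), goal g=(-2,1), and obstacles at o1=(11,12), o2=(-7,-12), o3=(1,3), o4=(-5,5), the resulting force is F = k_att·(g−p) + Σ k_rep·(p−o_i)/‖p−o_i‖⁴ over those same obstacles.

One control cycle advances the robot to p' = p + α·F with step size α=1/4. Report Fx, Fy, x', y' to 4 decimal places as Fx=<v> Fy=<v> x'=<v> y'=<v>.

Fx=1.4482 Fy=2.2589 x'=-7.6379 y'=-6.4353

F_att = 1/4·(g−p) = 1/4·(6,8) = (1.5000,2.0000)
o1: d²=722 > ρ²=58 → inactive
o2: d²=26 ≤ ρ²=58; F_rep = 35·(-1,5)/26² = (-0.0518,0.2589)
o3: d²=181 > ρ²=58 → inactive
o4: d²=153 > ρ²=58 → inactive
F = F_att + ΣF_rep = (1.4482,2.2589)
p' = p + 1/4·F = (-7.6379,-6.4353)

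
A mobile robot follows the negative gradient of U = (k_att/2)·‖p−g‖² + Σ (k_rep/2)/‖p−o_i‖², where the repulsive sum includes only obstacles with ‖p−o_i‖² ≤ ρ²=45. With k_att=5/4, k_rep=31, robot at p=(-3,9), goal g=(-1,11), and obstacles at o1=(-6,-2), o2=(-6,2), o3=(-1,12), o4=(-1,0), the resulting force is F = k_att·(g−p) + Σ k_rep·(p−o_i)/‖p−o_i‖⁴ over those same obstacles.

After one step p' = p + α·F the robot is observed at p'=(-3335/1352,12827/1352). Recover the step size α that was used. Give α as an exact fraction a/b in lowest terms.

F_att = 5/4·(g−p) = 5/4·(2,2) = (2.5000,2.5000)
o1: d²=130 > ρ²=45 → inactive
o2: d²=58 > ρ²=45 → inactive
o3: d²=13 ≤ ρ²=45; F_rep = 31·(-2,-3)/13² = (-0.3669,-0.5503)
o4: d²=85 > ρ²=45 → inactive
F = F_att + ΣF_rep = (2.1331,1.9497)
Δp = p'−p = (0.5333,0.4874); α = Δx/Fx = (721/1352) / (721/338) = 1/4
check: Δy/Fy = (659/1352) / (659/338) = 1/4 ✓

α = 1/4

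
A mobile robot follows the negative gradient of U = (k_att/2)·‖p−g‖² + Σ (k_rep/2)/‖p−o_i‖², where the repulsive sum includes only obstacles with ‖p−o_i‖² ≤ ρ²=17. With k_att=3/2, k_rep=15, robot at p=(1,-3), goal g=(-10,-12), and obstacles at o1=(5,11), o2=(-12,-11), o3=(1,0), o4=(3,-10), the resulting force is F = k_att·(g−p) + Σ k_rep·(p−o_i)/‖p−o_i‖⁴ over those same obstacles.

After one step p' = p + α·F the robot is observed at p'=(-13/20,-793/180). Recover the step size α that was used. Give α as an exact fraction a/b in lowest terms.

α = 1/10

F_att = 3/2·(g−p) = 3/2·(-11,-9) = (-16.5000,-13.5000)
o1: d²=212 > ρ²=17 → inactive
o2: d²=233 > ρ²=17 → inactive
o3: d²=9 ≤ ρ²=17; F_rep = 15·(0,-3)/9² = (0.0000,-0.5556)
o4: d²=53 > ρ²=17 → inactive
F = F_att + ΣF_rep = (-16.5000,-14.0556)
Δp = p'−p = (-1.6500,-1.4056); α = Δx/Fx = (-33/20) / (-33/2) = 1/10
check: Δy/Fy = (-253/180) / (-253/18) = 1/10 ✓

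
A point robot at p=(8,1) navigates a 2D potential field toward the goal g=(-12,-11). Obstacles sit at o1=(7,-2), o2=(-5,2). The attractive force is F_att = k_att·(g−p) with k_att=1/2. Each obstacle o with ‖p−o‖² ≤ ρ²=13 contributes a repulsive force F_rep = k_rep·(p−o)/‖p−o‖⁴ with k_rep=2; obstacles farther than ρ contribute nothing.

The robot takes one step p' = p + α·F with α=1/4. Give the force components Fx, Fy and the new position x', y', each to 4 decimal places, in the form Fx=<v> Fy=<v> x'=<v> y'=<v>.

Fx=-9.9800 Fy=-5.9400 x'=5.5050 y'=-0.4850

F_att = 1/2·(g−p) = 1/2·(-20,-12) = (-10.0000,-6.0000)
o1: d²=10 ≤ ρ²=13; F_rep = 2·(1,3)/10² = (0.0200,0.0600)
o2: d²=170 > ρ²=13 → inactive
F = F_att + ΣF_rep = (-9.9800,-5.9400)
p' = p + 1/4·F = (5.5050,-0.4850)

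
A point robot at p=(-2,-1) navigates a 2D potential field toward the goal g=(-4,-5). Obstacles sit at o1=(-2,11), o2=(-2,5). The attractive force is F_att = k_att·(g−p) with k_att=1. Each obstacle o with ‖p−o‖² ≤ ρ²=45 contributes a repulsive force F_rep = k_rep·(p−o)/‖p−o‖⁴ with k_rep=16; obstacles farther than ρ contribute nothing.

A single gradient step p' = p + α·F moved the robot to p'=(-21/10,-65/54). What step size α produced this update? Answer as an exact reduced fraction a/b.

α = 1/20

F_att = 1·(g−p) = 1·(-2,-4) = (-2.0000,-4.0000)
o1: d²=144 > ρ²=45 → inactive
o2: d²=36 ≤ ρ²=45; F_rep = 16·(0,-6)/36² = (0.0000,-0.0741)
F = F_att + ΣF_rep = (-2.0000,-4.0741)
Δp = p'−p = (-0.1000,-0.2037); α = Δx/Fx = (-1/10) / (-2) = 1/20
check: Δy/Fy = (-11/54) / (-110/27) = 1/20 ✓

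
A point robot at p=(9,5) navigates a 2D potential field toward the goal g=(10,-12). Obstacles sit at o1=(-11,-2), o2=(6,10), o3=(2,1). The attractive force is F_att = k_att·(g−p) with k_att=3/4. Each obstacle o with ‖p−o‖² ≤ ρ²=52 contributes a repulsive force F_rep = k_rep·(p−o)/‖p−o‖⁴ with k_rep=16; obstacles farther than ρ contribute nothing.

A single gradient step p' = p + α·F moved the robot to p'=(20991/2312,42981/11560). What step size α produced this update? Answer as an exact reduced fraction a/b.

F_att = 3/4·(g−p) = 3/4·(1,-17) = (0.7500,-12.7500)
o1: d²=449 > ρ²=52 → inactive
o2: d²=34 ≤ ρ²=52; F_rep = 16·(3,-5)/34² = (0.0415,-0.0692)
o3: d²=65 > ρ²=52 → inactive
F = F_att + ΣF_rep = (0.7915,-12.8192)
Δp = p'−p = (0.0792,-1.2819); α = Δx/Fx = (183/2312) / (915/1156) = 1/10
check: Δy/Fy = (-14819/11560) / (-14819/1156) = 1/10 ✓

α = 1/10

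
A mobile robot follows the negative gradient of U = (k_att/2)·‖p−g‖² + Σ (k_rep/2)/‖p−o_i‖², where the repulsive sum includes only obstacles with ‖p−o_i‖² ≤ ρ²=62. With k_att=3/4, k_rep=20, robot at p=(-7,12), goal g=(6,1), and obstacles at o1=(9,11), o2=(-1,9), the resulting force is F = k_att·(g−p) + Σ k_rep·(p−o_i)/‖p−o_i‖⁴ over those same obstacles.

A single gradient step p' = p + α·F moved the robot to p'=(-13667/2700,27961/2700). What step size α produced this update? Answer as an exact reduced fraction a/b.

F_att = 3/4·(g−p) = 3/4·(13,-11) = (9.7500,-8.2500)
o1: d²=257 > ρ²=62 → inactive
o2: d²=45 ≤ ρ²=62; F_rep = 20·(-6,3)/45² = (-0.0593,0.0296)
F = F_att + ΣF_rep = (9.6907,-8.2204)
Δp = p'−p = (1.9381,-1.6441); α = Δx/Fx = (5233/2700) / (5233/540) = 1/5
check: Δy/Fy = (-4439/2700) / (-4439/540) = 1/5 ✓

α = 1/5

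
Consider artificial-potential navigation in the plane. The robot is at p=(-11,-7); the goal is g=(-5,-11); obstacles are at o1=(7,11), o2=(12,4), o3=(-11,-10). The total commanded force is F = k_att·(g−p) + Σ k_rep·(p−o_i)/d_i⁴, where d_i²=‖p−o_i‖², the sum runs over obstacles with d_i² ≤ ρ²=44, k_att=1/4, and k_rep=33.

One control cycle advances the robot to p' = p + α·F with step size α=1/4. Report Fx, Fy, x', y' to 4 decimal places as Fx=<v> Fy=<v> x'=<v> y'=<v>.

F_att = 1/4·(g−p) = 1/4·(6,-4) = (1.5000,-1.0000)
o1: d²=648 > ρ²=44 → inactive
o2: d²=650 > ρ²=44 → inactive
o3: d²=9 ≤ ρ²=44; F_rep = 33·(0,3)/9² = (0.0000,1.2222)
F = F_att + ΣF_rep = (1.5000,0.2222)
p' = p + 1/4·F = (-10.6250,-6.9444)

Fx=1.5000 Fy=0.2222 x'=-10.6250 y'=-6.9444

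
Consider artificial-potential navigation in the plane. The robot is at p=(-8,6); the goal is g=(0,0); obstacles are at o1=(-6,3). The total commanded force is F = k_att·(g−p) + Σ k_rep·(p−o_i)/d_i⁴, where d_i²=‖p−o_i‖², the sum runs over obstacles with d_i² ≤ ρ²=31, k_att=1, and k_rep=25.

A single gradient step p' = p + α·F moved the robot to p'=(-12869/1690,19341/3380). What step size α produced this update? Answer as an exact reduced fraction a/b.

α = 1/20

F_att = 1·(g−p) = 1·(8,-6) = (8.0000,-6.0000)
o1: d²=13 ≤ ρ²=31; F_rep = 25·(-2,3)/13² = (-0.2959,0.4438)
F = F_att + ΣF_rep = (7.7041,-5.5562)
Δp = p'−p = (0.3852,-0.2778); α = Δx/Fx = (651/1690) / (1302/169) = 1/20
check: Δy/Fy = (-939/3380) / (-939/169) = 1/20 ✓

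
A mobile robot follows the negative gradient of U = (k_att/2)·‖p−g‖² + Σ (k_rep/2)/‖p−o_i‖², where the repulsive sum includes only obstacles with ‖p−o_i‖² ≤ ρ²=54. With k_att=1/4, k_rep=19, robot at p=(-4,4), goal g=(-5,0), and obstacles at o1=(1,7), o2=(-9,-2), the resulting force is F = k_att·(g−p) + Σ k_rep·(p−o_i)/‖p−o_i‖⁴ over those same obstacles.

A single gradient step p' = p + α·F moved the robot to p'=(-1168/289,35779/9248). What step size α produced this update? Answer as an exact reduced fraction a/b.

α = 1/8

F_att = 1/4·(g−p) = 1/4·(-1,-4) = (-0.2500,-1.0000)
o1: d²=34 ≤ ρ²=54; F_rep = 19·(-5,-3)/34² = (-0.0822,-0.0493)
o2: d²=61 > ρ²=54 → inactive
F = F_att + ΣF_rep = (-0.3322,-1.0493)
Δp = p'−p = (-0.0415,-0.1312); α = Δx/Fx = (-12/289) / (-96/289) = 1/8
check: Δy/Fy = (-1213/9248) / (-1213/1156) = 1/8 ✓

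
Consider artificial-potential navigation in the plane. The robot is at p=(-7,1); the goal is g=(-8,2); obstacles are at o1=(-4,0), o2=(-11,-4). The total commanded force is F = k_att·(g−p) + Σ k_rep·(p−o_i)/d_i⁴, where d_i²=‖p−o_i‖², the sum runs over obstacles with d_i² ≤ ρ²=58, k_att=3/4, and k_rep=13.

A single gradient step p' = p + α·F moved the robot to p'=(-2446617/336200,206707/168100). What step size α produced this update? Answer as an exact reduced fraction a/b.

α = 1/4

F_att = 3/4·(g−p) = 3/4·(-1,1) = (-0.7500,0.7500)
o1: d²=10 ≤ ρ²=58; F_rep = 13·(-3,1)/10² = (-0.3900,0.1300)
o2: d²=41 ≤ ρ²=58; F_rep = 13·(4,5)/41² = (0.0309,0.0387)
F = F_att + ΣF_rep = (-1.1091,0.9187)
Δp = p'−p = (-0.2773,0.2297); α = Δx/Fx = (-93217/336200) / (-93217/84050) = 1/4
check: Δy/Fy = (38607/168100) / (38607/42025) = 1/4 ✓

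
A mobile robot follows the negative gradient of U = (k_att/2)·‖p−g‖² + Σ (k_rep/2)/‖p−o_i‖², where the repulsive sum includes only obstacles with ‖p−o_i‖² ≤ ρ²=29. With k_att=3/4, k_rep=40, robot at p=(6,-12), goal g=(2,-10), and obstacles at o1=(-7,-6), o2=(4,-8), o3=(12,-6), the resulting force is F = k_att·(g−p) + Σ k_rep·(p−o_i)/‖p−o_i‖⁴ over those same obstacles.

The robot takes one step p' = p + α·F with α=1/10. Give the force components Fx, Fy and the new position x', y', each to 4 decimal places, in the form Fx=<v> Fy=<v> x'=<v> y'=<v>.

Fx=-2.8000 Fy=1.1000 x'=5.7200 y'=-11.8900

F_att = 3/4·(g−p) = 3/4·(-4,2) = (-3.0000,1.5000)
o1: d²=205 > ρ²=29 → inactive
o2: d²=20 ≤ ρ²=29; F_rep = 40·(2,-4)/20² = (0.2000,-0.4000)
o3: d²=72 > ρ²=29 → inactive
F = F_att + ΣF_rep = (-2.8000,1.1000)
p' = p + 1/10·F = (5.7200,-11.8900)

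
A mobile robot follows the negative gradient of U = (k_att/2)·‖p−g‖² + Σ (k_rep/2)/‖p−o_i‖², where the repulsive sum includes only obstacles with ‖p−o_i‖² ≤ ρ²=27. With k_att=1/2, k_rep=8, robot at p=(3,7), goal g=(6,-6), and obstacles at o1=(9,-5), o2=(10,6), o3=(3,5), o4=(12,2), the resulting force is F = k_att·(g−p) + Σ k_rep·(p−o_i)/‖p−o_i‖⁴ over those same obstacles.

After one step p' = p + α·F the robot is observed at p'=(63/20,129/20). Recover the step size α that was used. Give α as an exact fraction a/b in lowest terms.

α = 1/10

F_att = 1/2·(g−p) = 1/2·(3,-13) = (1.5000,-6.5000)
o1: d²=180 > ρ²=27 → inactive
o2: d²=50 > ρ²=27 → inactive
o3: d²=4 ≤ ρ²=27; F_rep = 8·(0,2)/4² = (0.0000,1.0000)
o4: d²=106 > ρ²=27 → inactive
F = F_att + ΣF_rep = (1.5000,-5.5000)
Δp = p'−p = (0.1500,-0.5500); α = Δx/Fx = (3/20) / (3/2) = 1/10
check: Δy/Fy = (-11/20) / (-11/2) = 1/10 ✓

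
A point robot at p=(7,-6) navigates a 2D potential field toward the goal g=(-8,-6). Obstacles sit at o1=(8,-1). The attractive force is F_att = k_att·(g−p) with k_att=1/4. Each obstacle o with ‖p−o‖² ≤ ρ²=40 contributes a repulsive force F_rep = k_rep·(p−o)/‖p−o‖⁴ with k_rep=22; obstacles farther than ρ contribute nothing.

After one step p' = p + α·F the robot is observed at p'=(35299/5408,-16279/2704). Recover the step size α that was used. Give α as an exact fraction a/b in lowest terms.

α = 1/8

F_att = 1/4·(g−p) = 1/4·(-15,0) = (-3.7500,0.0000)
o1: d²=26 ≤ ρ²=40; F_rep = 22·(-1,-5)/26² = (-0.0325,-0.1627)
F = F_att + ΣF_rep = (-3.7825,-0.1627)
Δp = p'−p = (-0.4728,-0.0203); α = Δx/Fx = (-2557/5408) / (-2557/676) = 1/8
check: Δy/Fy = (-55/2704) / (-55/338) = 1/8 ✓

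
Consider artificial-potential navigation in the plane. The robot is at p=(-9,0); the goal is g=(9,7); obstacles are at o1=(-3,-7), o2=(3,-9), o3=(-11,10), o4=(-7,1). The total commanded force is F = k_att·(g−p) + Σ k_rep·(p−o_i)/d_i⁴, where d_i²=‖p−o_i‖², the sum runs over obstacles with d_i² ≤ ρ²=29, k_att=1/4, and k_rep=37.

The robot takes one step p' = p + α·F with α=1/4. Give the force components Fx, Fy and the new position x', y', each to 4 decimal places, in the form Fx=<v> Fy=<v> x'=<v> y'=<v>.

F_att = 1/4·(g−p) = 1/4·(18,7) = (4.5000,1.7500)
o1: d²=85 > ρ²=29 → inactive
o2: d²=225 > ρ²=29 → inactive
o3: d²=104 > ρ²=29 → inactive
o4: d²=5 ≤ ρ²=29; F_rep = 37·(-2,-1)/5² = (-2.9600,-1.4800)
F = F_att + ΣF_rep = (1.5400,0.2700)
p' = p + 1/4·F = (-8.6150,0.0675)

Fx=1.5400 Fy=0.2700 x'=-8.6150 y'=0.0675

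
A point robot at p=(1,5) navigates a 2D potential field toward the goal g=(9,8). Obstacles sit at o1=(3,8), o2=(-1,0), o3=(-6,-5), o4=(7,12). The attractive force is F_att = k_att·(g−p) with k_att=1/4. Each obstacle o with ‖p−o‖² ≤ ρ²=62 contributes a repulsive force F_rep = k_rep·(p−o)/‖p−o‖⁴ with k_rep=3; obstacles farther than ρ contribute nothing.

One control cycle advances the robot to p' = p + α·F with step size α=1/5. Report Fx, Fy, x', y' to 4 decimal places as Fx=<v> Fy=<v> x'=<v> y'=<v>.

F_att = 1/4·(g−p) = 1/4·(8,3) = (2.0000,0.7500)
o1: d²=13 ≤ ρ²=62; F_rep = 3·(-2,-3)/13² = (-0.0355,-0.0533)
o2: d²=29 ≤ ρ²=62; F_rep = 3·(2,5)/29² = (0.0071,0.0178)
o3: d²=149 > ρ²=62 → inactive
o4: d²=85 > ρ²=62 → inactive
F = F_att + ΣF_rep = (1.9716,0.7146)
p' = p + 1/5·F = (1.3943,5.1429)

Fx=1.9716 Fy=0.7146 x'=1.3943 y'=5.1429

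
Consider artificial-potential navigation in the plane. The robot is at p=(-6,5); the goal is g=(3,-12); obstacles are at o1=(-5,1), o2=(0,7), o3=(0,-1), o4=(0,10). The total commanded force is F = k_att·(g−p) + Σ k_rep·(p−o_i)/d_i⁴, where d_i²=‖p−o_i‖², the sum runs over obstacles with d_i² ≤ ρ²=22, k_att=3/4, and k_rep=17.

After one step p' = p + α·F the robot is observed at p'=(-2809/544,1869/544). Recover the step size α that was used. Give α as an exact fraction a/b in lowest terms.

F_att = 3/4·(g−p) = 3/4·(9,-17) = (6.7500,-12.7500)
o1: d²=17 ≤ ρ²=22; F_rep = 17·(-1,4)/17² = (-0.0588,0.2353)
o2: d²=40 > ρ²=22 → inactive
o3: d²=72 > ρ²=22 → inactive
o4: d²=61 > ρ²=22 → inactive
F = F_att + ΣF_rep = (6.6912,-12.5147)
Δp = p'−p = (0.8364,-1.5643); α = Δx/Fx = (455/544) / (455/68) = 1/8
check: Δy/Fy = (-851/544) / (-851/68) = 1/8 ✓

α = 1/8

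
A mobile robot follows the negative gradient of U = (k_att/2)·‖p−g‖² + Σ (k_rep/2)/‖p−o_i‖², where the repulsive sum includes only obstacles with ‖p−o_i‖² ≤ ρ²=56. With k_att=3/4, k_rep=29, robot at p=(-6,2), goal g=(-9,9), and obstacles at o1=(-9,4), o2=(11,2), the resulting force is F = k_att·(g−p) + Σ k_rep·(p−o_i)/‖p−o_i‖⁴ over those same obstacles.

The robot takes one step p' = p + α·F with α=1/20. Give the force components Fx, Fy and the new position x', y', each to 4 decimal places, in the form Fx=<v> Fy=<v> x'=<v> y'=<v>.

Fx=-1.7352 Fy=4.9068 x'=-6.0868 y'=2.2453

F_att = 3/4·(g−p) = 3/4·(-3,7) = (-2.2500,5.2500)
o1: d²=13 ≤ ρ²=56; F_rep = 29·(3,-2)/13² = (0.5148,-0.3432)
o2: d²=289 > ρ²=56 → inactive
F = F_att + ΣF_rep = (-1.7352,4.9068)
p' = p + 1/20·F = (-6.0868,2.2453)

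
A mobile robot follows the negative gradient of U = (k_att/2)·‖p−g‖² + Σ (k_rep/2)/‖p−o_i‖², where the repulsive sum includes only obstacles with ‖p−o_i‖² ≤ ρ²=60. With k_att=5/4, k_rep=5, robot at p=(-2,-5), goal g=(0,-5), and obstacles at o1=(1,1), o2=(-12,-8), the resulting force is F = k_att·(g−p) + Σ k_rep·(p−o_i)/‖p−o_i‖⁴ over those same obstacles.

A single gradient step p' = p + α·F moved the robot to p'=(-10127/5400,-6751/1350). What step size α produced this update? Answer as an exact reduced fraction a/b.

α = 1/20

F_att = 5/4·(g−p) = 5/4·(2,0) = (2.5000,0.0000)
o1: d²=45 ≤ ρ²=60; F_rep = 5·(-3,-6)/45² = (-0.0074,-0.0148)
o2: d²=109 > ρ²=60 → inactive
F = F_att + ΣF_rep = (2.4926,-0.0148)
Δp = p'−p = (0.1246,-0.0007); α = Δx/Fx = (673/5400) / (673/270) = 1/20
check: Δy/Fy = (-1/1350) / (-2/135) = 1/20 ✓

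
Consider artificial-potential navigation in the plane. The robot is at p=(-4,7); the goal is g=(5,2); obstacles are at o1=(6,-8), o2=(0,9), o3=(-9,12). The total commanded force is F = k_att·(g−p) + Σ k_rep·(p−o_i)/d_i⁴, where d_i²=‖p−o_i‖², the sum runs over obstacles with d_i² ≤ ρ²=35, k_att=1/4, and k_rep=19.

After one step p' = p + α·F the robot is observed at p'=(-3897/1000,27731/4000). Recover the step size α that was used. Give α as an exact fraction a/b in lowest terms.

α = 1/20

F_att = 1/4·(g−p) = 1/4·(9,-5) = (2.2500,-1.2500)
o1: d²=325 > ρ²=35 → inactive
o2: d²=20 ≤ ρ²=35; F_rep = 19·(-4,-2)/20² = (-0.1900,-0.0950)
o3: d²=50 > ρ²=35 → inactive
F = F_att + ΣF_rep = (2.0600,-1.3450)
Δp = p'−p = (0.1030,-0.0673); α = Δx/Fx = (103/1000) / (103/50) = 1/20
check: Δy/Fy = (-269/4000) / (-269/200) = 1/20 ✓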